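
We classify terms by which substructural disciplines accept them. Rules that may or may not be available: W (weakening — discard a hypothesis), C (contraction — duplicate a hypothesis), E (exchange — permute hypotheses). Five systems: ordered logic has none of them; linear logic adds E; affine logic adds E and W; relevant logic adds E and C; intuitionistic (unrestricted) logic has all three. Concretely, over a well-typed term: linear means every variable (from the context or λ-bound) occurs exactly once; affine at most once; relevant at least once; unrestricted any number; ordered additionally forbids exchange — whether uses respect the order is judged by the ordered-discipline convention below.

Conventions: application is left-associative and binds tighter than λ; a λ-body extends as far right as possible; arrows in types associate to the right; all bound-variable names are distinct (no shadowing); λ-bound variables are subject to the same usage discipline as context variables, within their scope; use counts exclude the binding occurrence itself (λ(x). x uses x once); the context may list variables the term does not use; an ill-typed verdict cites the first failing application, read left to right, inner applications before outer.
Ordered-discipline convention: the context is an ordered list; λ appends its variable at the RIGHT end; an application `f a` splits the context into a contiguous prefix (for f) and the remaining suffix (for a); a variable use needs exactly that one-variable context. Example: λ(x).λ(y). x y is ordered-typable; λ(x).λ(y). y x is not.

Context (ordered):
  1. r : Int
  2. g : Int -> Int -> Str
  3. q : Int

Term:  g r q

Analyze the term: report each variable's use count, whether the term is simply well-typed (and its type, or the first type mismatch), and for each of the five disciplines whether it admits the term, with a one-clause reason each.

use counts: r: 1×, g: 1×, q: 1×
order of uses: g, r, q
typing: the term checks, with type Str
ordered ✗ (no contiguous prefix/suffix split fits g, r, q)
linear ✓ (single use per variable (r, g, q))
affine ✓ (no duplicate uses among r, g, q)
relevant ✓ (every one of r, g, q appears)
unrestricted ✓ (type-checks (Str) and nothing is barred)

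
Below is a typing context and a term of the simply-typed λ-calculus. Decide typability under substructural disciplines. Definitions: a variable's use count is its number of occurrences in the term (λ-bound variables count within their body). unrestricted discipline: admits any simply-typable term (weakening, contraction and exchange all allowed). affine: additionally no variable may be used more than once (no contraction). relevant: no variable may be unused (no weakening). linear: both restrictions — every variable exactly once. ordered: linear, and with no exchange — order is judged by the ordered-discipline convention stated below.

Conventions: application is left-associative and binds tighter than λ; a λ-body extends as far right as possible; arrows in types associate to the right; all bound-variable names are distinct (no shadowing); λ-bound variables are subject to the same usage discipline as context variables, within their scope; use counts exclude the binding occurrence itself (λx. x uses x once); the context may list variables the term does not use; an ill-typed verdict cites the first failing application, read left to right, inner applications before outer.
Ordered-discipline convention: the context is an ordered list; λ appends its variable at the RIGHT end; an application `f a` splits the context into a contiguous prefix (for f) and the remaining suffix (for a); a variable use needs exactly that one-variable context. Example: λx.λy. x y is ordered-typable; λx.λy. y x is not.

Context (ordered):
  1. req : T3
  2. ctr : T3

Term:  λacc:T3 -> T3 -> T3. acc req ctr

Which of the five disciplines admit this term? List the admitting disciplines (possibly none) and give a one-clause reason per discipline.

accepted by: linear, affine, relevant, unrestricted
use counts: req: 1, ctr: 1, acc (λ-bound): 1
order of uses: acc, req, ctr
typing: ✓ — (T3 -> T3 -> T3) -> T3
ordered: ✗ — no ordered split (uses run acc, req, ctr)
linear: ✓ — req, ctr, acc: one use apiece
affine: ✓ — req, ctr, acc: no repeats, contraction unneeded
relevant: ✓ — none of req, ctr, acc goes unused
unrestricted: ✓ — well-typed at (T3 -> T3 -> T3) -> T3; no restrictions here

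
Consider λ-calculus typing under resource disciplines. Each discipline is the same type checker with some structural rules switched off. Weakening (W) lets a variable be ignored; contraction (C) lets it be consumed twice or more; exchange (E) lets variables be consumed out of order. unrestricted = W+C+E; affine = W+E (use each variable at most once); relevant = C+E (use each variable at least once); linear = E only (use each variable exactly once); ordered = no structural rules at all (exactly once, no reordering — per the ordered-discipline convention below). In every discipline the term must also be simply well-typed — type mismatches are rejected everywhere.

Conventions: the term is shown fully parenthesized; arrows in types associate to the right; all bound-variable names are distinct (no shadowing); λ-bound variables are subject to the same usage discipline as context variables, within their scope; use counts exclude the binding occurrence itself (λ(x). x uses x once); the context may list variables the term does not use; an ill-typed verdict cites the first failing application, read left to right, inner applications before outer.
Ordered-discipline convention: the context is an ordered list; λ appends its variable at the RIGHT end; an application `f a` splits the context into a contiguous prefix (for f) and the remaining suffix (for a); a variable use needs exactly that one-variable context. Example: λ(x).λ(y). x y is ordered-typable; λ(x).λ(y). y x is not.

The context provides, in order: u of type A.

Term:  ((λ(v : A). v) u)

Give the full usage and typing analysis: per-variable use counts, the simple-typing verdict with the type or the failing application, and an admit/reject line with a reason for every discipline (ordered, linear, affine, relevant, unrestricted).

use counts: u ×1, v [bound] ×1
uses in reading order: v, u
typing: well-typed at A
ordered ✓ (single-use (u, v), ordered derivation ok)
linear ✓ (single use per variable (u, v))
affine ✓ (u, v: no repeats, contraction unneeded)
relevant ✓ (u, v: all used, weakening unneeded)
unrestricted ✓ (type-checks (A) and nothing is barred)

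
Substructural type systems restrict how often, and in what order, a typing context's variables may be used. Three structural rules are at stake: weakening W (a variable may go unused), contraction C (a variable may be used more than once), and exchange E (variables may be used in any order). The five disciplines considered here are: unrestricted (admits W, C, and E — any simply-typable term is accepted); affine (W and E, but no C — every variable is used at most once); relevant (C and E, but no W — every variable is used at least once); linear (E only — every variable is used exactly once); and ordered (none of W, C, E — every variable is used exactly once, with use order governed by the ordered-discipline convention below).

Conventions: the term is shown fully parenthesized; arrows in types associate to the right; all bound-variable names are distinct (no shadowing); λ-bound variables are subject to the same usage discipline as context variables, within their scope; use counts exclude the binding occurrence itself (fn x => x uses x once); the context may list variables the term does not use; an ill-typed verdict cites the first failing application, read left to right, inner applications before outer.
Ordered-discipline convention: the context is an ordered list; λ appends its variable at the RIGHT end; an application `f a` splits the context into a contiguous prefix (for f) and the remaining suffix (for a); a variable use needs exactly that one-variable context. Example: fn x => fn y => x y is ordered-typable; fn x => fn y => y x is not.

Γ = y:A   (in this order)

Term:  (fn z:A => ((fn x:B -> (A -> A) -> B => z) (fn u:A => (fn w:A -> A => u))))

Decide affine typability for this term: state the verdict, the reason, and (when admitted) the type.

no — not simply typable
use counts: y: 0×, z (λ-bound): 1×, x (λ-bound): 0×, u (λ-bound): 1×, w (λ-bound): 0×
uses in reading order: z, u
typing: ill-typed: an argument A -> (A -> A) -> A mismatches the expected B -> (A -> A) -> B
per-discipline verdicts: ordered ✗; linear ✗; affine ✗; relevant ✗; unrestricted ✗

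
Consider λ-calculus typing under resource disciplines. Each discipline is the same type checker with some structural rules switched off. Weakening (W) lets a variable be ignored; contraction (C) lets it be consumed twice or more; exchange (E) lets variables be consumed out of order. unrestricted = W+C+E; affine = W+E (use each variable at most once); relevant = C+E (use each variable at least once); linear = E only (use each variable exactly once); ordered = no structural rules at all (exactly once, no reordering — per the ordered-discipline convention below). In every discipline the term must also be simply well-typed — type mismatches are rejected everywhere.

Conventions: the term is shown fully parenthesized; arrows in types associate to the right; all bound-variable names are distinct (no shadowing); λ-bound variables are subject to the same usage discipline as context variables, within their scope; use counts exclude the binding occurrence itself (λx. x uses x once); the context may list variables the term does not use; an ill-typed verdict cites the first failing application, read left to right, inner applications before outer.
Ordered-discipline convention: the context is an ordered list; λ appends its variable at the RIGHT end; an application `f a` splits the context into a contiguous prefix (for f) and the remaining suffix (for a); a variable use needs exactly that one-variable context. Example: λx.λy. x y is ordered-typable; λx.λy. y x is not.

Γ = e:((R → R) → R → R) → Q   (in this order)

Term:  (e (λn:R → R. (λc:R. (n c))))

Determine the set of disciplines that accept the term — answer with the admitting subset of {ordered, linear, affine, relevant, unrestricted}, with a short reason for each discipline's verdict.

accepted by: ordered, linear, affine, relevant, unrestricted
use counts: e: 1, n (λ-bound): 1, c (λ-bound): 1
uses in reading order: e, n, c
typing: well-typed at Q
ordered ✓ (e, n, c once each; derivable with no W/C/E)
linear ✓ (each of e, n, c used exactly once)
affine ✓ (none of e, n, c used more than once)
relevant ✓ (e, n, c: all used, weakening unneeded)
unrestricted ✓ (simply typable at Q; W, C, E all held)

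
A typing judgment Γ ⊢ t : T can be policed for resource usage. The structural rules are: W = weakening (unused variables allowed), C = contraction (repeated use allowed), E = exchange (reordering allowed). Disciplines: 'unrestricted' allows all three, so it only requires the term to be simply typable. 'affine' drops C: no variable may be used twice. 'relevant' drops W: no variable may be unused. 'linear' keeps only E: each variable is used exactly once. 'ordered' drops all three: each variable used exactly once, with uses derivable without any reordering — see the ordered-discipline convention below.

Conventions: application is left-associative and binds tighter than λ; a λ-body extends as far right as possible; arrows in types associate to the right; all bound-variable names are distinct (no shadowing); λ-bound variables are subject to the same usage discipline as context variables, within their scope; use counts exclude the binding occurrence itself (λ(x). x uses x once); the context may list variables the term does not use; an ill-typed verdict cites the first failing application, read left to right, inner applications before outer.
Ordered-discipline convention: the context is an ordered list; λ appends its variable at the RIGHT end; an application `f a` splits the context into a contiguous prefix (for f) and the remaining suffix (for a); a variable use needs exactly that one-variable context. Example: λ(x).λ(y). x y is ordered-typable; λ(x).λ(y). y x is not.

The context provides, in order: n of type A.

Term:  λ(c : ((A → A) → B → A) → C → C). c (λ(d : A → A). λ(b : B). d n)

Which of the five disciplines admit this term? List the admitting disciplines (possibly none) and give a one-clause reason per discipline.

admitted by: affine, unrestricted
counts: n ×1, c (λ-bound) ×1, d (λ-bound) ×1, b (λ-bound) ×0
order of uses: c, d, n
typing: the term checks, with type (((A → A) → B → A) → C → C) → C → C
ordered: ✗, unused: b — weakening required
linear: ✗, unused: b — weakening required
affine: ✓, none of n, c, d, b used more than once
relevant: ✗, unused: b — weakening required
unrestricted: ✓, simply typable at (((A → A) → B → A) → C → C) → C → C; W, C, E all held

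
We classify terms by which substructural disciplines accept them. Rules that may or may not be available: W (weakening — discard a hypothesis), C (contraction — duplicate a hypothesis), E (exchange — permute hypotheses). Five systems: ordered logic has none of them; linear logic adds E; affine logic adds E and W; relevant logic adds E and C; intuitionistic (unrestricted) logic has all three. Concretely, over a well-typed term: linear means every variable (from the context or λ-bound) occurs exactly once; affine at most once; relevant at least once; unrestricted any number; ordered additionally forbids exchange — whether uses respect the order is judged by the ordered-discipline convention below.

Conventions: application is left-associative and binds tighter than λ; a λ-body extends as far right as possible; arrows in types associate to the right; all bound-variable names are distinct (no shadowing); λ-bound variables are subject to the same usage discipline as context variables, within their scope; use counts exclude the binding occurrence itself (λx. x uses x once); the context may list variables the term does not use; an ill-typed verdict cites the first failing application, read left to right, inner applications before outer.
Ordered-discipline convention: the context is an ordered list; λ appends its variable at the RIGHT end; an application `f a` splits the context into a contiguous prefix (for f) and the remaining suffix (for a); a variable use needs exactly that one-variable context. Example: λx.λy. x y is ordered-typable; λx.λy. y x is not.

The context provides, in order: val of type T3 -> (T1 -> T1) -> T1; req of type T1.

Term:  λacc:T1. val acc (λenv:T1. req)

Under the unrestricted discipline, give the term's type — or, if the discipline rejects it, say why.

not well-typed under unrestricted — fails simple typing
usage: val ×1, req ×1, acc (λ-bound) ×1, env (λ-bound) ×0
order of uses: val, acc, req
typing: ill-typed: an argument T1 mismatches the expected T3
across the five disciplines: ordered ✗ · linear ✗ · affine ✗ · relevant ✗ · unrestricted ✗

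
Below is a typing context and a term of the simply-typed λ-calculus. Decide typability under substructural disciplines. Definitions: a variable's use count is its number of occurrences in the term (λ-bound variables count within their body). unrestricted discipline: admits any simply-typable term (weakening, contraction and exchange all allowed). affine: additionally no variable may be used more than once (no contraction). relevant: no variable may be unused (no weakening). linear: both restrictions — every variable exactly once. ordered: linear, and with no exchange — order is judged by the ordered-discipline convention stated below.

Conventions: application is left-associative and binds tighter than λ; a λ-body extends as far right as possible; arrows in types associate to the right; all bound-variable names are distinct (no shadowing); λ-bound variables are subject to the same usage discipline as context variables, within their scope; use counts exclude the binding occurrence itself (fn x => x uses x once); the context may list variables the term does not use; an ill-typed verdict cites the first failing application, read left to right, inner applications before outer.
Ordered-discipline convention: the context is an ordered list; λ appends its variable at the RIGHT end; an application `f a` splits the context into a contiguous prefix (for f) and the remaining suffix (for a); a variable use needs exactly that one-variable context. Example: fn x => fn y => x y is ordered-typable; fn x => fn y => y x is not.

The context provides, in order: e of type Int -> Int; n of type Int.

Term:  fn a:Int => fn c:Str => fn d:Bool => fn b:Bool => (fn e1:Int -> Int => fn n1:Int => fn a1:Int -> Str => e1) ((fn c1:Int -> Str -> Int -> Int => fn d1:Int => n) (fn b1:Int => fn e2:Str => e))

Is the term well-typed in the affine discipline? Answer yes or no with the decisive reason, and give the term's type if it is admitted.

yes — at most one use each (e, n, a, c, d, b, e1, n1, a1, c1, d1, b1, e2); term : Int -> Str -> Bool -> Bool -> Int -> (Int -> Str) -> Int -> Int
usage: e=1; n=1; a [bound]=0; c [bound]=0; d [bound]=0; b [bound]=0; e1 [bound]=1; n1 [bound]=0; a1 [bound]=0; c1 [bound]=0; d1 [bound]=0; b1 [bound]=0; e2 [bound]=0
use order (left to right): e1, n, e
typing: ✓ — Int -> Str -> Bool -> Bool -> Int -> (Int -> Str) -> Int -> Int
per-discipline verdicts: ordered ✗; linear ✗; affine ✓; relevant ✗; unrestricted ✓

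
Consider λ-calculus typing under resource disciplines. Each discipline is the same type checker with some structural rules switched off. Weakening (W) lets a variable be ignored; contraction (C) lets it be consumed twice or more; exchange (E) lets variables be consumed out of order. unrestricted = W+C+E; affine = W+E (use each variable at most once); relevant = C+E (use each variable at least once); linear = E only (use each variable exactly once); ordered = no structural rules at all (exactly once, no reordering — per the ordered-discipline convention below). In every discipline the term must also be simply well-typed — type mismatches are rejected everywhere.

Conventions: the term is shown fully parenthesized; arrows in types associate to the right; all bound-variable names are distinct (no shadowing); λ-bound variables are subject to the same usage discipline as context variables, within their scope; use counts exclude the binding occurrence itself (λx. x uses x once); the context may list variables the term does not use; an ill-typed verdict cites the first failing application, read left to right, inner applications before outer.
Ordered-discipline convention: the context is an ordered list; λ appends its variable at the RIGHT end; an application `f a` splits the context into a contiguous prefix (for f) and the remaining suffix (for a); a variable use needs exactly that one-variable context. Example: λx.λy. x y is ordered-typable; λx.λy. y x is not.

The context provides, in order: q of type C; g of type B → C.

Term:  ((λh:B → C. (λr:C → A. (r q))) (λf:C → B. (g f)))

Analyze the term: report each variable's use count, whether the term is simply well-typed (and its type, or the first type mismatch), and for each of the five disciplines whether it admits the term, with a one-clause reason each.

use counts: q: 1×, g: 1×, h (λ-bound): 0×, r (λ-bound): 1×, f (λ-bound): 1×
order of uses: r, q, g, f
typing: ill-typed: a function awaiting B gets C → B
ordered: ✗ — the type mismatch rejects it
linear: ✗ — not simply typable
affine: ✗ — fails simple typing
relevant: ✗ — a type mismatch blocks all five
unrestricted: ✗ — the type mismatch rejects it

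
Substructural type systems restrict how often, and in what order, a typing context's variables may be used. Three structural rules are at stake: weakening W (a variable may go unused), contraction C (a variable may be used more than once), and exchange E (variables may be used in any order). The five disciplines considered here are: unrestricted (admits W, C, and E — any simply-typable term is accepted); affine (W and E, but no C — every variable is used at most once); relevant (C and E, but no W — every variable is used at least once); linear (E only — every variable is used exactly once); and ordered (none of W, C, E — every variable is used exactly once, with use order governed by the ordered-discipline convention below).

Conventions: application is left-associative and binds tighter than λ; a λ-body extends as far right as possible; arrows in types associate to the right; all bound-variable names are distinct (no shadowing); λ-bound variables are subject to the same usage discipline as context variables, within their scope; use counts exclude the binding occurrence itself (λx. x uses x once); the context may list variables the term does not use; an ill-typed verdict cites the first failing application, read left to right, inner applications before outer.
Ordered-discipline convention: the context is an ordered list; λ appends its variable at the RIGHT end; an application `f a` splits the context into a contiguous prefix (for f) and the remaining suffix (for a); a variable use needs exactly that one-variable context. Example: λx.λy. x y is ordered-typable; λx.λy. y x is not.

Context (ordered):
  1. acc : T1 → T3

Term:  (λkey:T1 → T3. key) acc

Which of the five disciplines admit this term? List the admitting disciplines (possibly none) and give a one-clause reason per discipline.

admitting disciplines: ordered, linear, affine, relevant, unrestricted
variable uses: acc ×1, key (bound) ×1
order of uses: key, acc
typing: ✓ — T1 → T3
ordered ✓ (acc, key: once each, no exchange needed)
linear ✓ (acc, key: one use apiece)
affine ✓ (no duplicate uses among acc, key)
relevant ✓ (acc, key: all used, weakening unneeded)
unrestricted ✓ (well-typed at T1 → T3; no restrictions here)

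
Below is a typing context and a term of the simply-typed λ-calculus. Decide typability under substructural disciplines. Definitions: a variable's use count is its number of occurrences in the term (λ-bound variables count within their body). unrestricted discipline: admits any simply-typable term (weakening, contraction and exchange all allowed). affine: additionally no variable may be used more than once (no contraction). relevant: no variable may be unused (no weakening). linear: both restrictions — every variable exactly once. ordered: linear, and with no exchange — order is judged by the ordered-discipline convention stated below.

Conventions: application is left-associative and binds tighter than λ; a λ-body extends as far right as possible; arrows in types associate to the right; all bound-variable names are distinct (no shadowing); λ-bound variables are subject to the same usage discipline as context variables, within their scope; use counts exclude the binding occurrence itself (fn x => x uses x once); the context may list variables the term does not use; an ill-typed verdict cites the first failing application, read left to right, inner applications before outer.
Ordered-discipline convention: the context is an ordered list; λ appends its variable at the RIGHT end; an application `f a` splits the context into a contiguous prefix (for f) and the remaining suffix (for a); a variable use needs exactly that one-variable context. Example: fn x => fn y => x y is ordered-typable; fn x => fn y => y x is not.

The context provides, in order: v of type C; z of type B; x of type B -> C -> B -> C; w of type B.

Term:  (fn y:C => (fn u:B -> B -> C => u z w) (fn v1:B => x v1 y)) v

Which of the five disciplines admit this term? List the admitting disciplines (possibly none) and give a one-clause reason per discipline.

admitted by: linear, affine, relevant, unrestricted
use counts: v: 1×, z: 1×, x: 1×, w: 1×, y (bound): 1×, u (bound): 1×, v1 (bound): 1×
uses in reading order: u, z, w, x, v1, y, v
typing: ✓ — C
ordered ✗ (needs exchange: uses follow u, z, w, x, v1, y, v)
linear ✓ (single use per variable (v, z, x, w, y, u, v1))
affine ✓ (v, z, x, w, y, u, v1: no repeats, contraction unneeded)
relevant ✓ (at least one use each (v, z, x, w, y, u, v1))
unrestricted ✓ (type-checks (C) and nothing is barred)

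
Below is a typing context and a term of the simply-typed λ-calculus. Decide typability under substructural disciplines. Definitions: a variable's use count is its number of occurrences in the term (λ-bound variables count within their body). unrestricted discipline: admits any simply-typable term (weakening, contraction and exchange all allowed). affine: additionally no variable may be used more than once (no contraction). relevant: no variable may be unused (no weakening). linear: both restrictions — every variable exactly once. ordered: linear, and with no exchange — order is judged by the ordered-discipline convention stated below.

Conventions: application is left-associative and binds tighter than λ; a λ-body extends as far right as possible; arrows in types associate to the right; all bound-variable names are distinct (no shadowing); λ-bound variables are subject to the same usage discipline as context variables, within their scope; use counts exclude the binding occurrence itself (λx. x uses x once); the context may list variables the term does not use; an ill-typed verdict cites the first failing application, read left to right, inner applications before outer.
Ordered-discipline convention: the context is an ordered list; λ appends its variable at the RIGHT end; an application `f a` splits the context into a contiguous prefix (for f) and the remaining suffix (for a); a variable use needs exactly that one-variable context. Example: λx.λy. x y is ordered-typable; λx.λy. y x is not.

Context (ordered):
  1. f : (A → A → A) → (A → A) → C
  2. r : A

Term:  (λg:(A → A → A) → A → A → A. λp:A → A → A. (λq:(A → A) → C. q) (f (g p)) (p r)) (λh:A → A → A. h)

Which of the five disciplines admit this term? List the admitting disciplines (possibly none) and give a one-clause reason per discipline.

admitted in: relevant, unrestricted
use counts: f ×1, r ×1, g (λ-bound) ×1, p (λ-bound) ×2, q (λ-bound) ×1, h (λ-bound) ×1
use order (left to right): q, f, g, p, p, r, h
typing: well-typed — term : (A → A → A) → C
ordered ✗ (repeated use of p ×2)
linear ✗ (repeated use of p ×2)
affine ✗ (repeated use of p ×2)
relevant ✓ (at least one use each (f, r, g, p, q, h))
unrestricted ✓ (type-checks ((A → A → A) → C) and nothing is barred)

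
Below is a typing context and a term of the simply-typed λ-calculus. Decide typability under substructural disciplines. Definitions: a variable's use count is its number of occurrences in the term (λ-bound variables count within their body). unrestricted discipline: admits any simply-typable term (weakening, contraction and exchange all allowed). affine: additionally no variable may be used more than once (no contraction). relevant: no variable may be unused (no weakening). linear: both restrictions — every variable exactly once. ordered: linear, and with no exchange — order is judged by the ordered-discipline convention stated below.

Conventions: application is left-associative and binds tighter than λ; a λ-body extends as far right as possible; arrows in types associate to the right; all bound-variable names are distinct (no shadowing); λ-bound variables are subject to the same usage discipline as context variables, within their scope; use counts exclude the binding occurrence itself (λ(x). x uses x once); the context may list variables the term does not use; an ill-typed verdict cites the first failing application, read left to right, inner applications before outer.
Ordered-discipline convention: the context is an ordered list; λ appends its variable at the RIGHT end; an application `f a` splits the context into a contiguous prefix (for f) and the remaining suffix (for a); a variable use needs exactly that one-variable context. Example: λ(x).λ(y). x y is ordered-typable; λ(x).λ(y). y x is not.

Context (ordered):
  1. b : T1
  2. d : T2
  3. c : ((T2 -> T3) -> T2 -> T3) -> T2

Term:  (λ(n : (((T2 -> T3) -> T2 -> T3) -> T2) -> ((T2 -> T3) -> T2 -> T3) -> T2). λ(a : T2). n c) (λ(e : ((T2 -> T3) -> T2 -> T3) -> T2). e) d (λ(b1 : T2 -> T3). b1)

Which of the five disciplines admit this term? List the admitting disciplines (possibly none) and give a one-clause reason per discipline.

admitting disciplines: affine, unrestricted
usage: b=0, d=1, c=1, n (bound)=1, a (bound)=0, e (bound)=1, b1 (bound)=1
order of uses: n, c, e, d, b1
typing: well-typed — term : T2
ordered: ✗, unused: b, a — weakening required
linear: ✗, unused: b, a — weakening required
affine: ✓, at most one use each (b, d, c, n, a, e, b1)
relevant: ✗, unused: b, a — weakening required
unrestricted: ✓, well-typed at T2; no restrictions here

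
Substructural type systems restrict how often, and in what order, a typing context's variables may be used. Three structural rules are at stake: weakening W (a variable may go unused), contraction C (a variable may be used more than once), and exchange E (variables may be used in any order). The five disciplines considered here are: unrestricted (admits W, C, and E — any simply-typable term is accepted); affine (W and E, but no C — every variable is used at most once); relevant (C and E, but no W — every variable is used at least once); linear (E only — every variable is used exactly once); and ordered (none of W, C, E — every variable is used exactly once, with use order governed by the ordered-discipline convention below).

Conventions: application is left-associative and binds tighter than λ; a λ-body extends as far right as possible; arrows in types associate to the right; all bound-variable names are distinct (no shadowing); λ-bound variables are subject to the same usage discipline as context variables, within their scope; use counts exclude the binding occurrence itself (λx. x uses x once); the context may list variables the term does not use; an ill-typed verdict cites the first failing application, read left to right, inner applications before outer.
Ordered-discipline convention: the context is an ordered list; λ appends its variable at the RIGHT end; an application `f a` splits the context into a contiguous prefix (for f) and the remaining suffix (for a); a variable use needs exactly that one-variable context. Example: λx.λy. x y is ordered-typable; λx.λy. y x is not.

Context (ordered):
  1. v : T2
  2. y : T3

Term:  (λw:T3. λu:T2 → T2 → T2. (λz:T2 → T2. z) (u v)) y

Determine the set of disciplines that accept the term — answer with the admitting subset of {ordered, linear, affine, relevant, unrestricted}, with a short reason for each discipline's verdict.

admitting disciplines: affine, unrestricted
counts: v ×1, y ×1, w [bound] ×0, u [bound] ×1, z [bound] ×1
order of uses: z, u, v, y
typing: ✓ — (T2 → T2 → T2) → T2 → T2
ordered ✗ (w never used (weakening))
linear ✗ (w never used (weakening))
affine ✓ (v, y, w, u, z: no repeats, contraction unneeded)
relevant ✗ (w never used (weakening))
unrestricted ✓ (simply typable at (T2 → T2 → T2) → T2 → T2; W, C, E all held)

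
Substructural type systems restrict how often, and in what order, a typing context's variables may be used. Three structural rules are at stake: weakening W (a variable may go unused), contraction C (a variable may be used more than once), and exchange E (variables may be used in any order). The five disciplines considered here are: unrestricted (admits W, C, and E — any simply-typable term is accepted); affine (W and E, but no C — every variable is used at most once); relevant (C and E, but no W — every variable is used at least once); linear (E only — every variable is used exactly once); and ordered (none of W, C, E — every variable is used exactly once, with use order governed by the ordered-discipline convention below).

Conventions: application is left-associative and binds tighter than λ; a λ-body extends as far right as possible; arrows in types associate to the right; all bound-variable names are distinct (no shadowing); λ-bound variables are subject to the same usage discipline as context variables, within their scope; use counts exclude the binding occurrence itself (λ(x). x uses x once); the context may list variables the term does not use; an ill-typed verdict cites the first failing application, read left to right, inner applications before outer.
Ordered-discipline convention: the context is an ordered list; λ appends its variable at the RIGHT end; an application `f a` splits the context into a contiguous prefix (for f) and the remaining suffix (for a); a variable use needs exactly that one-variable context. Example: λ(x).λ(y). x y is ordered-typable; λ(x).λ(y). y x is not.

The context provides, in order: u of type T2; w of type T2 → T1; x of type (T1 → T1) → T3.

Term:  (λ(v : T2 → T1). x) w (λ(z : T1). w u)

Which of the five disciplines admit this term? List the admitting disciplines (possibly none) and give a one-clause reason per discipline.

admitted by: unrestricted
use counts: u: 1×, w: 2×, x: 1×, v [bound]: 0×, z [bound]: 0×
uses in reading order: x, w, w, u
typing: ✓ — T3
ordered: ✗ — repeated use of w ×2; needs weakening: v, z unused
linear: ✗ — repeated use of w ×2; needs weakening: v, z unused
affine: ✗ — repeated use of w ×2
relevant: ✗ — needs weakening: v, z unused
unrestricted: ✓ — typability at T3 is all that's needed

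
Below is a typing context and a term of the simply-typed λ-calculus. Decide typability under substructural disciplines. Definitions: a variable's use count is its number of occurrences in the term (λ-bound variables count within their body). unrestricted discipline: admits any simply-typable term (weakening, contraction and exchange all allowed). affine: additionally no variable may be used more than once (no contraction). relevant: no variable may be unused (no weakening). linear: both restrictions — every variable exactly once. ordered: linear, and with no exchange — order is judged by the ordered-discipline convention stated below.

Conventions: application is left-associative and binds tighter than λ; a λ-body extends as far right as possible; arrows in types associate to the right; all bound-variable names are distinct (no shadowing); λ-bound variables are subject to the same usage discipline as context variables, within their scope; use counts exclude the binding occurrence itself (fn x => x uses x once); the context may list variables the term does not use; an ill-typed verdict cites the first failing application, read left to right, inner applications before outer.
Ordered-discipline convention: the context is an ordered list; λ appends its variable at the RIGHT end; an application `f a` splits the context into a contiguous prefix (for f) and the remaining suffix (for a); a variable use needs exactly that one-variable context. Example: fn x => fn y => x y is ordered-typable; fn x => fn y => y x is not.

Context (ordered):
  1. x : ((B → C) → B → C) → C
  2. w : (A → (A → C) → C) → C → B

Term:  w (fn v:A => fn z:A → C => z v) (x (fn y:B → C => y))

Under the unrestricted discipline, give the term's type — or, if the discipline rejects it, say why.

term : B
counts: x=1, w=1, v [bound]=1, z [bound]=1, y [bound]=1
use order (left to right): w, z, v, x, y
typing: well-typed at B
across the five disciplines: ordered ✗ | linear ✓ | affine ✓ | relevant ✓ | unrestricted ✓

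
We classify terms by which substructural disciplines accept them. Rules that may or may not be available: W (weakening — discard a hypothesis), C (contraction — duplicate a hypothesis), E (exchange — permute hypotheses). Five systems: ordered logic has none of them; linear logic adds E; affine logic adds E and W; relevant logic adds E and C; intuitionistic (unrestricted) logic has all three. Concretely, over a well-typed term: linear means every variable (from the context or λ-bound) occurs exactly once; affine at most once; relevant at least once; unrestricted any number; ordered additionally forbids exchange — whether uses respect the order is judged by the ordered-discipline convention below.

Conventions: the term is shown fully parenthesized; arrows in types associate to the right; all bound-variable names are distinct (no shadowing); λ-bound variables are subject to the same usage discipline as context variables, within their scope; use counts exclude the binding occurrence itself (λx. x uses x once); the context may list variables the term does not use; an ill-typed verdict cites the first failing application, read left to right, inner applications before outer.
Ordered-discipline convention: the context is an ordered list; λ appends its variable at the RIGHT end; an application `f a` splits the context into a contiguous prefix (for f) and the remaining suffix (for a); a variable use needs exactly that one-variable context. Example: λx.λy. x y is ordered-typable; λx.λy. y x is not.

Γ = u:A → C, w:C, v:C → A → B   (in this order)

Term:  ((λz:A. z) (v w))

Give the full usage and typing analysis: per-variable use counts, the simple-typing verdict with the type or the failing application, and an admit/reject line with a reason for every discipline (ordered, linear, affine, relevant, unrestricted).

use counts: u: 0×, w: 1×, v: 1×, z (bound): 1×
uses in reading order: z, v, w
typing: ill-typed: an argument A → B mismatches the expected A
ordered: ✗, not simply typable
linear: ✗, fails simple typing
affine: ✗, a type mismatch blocks all five
relevant: ✗, the type mismatch rejects it
unrestricted: ✗, not simply typable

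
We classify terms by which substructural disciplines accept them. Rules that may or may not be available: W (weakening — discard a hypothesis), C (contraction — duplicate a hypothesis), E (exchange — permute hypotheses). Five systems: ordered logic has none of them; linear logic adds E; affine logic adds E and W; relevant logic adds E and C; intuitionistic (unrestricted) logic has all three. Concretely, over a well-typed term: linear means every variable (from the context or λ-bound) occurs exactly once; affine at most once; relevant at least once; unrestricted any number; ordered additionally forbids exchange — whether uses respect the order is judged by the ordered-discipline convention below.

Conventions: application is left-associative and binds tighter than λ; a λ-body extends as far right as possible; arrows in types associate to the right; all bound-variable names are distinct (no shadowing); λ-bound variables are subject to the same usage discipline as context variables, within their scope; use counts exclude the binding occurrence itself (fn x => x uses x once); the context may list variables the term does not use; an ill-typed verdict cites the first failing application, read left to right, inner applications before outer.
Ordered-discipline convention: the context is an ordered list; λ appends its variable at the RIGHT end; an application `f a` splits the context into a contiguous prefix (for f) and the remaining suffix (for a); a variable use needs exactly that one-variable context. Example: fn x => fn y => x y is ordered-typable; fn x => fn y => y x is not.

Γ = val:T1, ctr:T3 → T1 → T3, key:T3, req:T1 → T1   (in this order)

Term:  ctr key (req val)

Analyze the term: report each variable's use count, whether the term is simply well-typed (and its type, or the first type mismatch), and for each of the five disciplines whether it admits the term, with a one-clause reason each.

usage: val: 1×, ctr: 1×, key: 1×, req: 1×
uses in reading order: ctr, key, req, val
typing: the term checks, with type T3
ordered: ✗ — needs exchange: uses follow ctr, key, req, val
linear: ✓ — val, ctr, key, req: one use apiece
affine: ✓ — no duplicate uses among val, ctr, key, req
relevant: ✓ — val, ctr, key, req: all used, weakening unneeded
unrestricted: ✓ — well-typed at T3; no restrictions here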